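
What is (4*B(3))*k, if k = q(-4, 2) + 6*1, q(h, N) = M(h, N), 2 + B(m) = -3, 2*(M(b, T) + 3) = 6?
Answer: -120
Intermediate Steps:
M(b, T) = 0 (M(b, T) = -3 + (½)*6 = -3 + 3 = 0)
B(m) = -5 (B(m) = -2 - 3 = -5)
q(h, N) = 0
k = 6 (k = 0 + 6*1 = 0 + 6 = 6)
(4*B(3))*k = (4*(-5))*6 = -20*6 = -120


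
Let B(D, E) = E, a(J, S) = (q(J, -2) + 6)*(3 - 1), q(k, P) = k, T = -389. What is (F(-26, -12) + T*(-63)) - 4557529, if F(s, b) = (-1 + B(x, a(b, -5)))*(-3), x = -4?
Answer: -4532983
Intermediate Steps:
a(J, S) = 12 + 2*J (a(J, S) = (J + 6)*(3 - 1) = (6 + J)*2 = 12 + 2*J)
F(s, b) = -33 - 6*b (F(s, b) = (-1 + (12 + 2*b))*(-3) = (11 + 2*b)*(-3) = -33 - 6*b)
(F(-26, -12) + T*(-63)) - 4557529 = ((-33 - 6*(-12)) - 389*(-63)) - 4557529 = ((-33 + 72) + 24507) - 4557529 = (39 + 24507) - 4557529 = 24546 - 4557529 = -4532983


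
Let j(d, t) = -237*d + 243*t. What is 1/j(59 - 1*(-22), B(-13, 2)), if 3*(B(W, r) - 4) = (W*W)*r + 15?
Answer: 1/10368 ≈ 9.6451e-5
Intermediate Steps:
B(W, r) = 9 + r*W**2/3 (B(W, r) = 4 + ((W*W)*r + 15)/3 = 4 + (W**2*r + 15)/3 = 4 + (r*W**2 + 15)/3 = 4 + (15 + r*W**2)/3 = 4 + (5 + r*W**2/3) = 9 + r*W**2/3)
1/j(59 - 1*(-22), B(-13, 2)) = 1/(-237*(59 - 1*(-22)) + 243*(9 + (1/3)*2*(-13)**2)) = 1/(-237*(59 + 22) + 243*(9 + (1/3)*2*169)) = 1/(-237*81 + 243*(9 + 338/3)) = 1/(-19197 + 243*(365/3)) = 1/(-19197 + 29565) = 1/10368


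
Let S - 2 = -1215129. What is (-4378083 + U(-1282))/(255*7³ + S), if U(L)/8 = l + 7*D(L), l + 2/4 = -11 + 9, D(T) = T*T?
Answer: -87659241/1127662 ≈ -77.735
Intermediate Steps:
S = -1215127 (S = 2 - 1215129 = -1215127)
D(T) = T²
l = -5/2 (l = -½ + (-11 + 9) = -½ - 2 = -5/2 ≈ -2.5000)
U(L) = -20 + 56*L² (U(L) = 8*(-5/2 + 7*L²) = -20 + 56*L²)
(-4378083 + U(-1282))/(255*7³ + S) = (-4378083 + (-20 + 56*(-1282)²))/(255*7³ - 1215127) = (-4378083 + (-20 + 56*1643524))/(255*343 - 1215127) = (-4378083 + (-20 + 92037344))/(87465 - 1215127) = (-4378083 + 92037324)/(-1127662) = 87659241*(-1/1127662) = -87659241/1127662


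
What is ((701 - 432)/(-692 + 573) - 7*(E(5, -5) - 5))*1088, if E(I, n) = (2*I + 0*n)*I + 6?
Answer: -2736128/7 ≈ -3.9088e+5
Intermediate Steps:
E(I, n) = 6 + 2*I² (E(I, n) = (2*I + 0)*I + 6 = (2*I)*I + 6 = 2*I² + 6 = 6 + 2*I²)
((701 - 432)/(-692 + 573) - 7*(E(5, -5) - 5))*1088 = ((701 - 432)/(-692 + 573) - 7*((6 + 2*5²) - 5))*1088 = (269/(-119) - 7*((6 + 2*25) - 5))*1088 = (269*(-1/119) - 7*((6 + 50) - 5))*1088 = (-269/119 - 7*(56 - 5))*1088 = (-269/119 - 7*51)*1088 = (-269/119 - 357)*1088 = -42752/119*1088 = -2736128/7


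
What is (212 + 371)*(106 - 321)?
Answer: -125345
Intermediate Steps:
(212 + 371)*(106 - 321) = 583*(-215) = -125345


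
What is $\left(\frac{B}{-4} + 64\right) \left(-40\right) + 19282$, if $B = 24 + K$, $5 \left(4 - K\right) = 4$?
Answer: $16994$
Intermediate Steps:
$K = \frac{16}{5}$ ($K = 4 - \frac{4}{5} = \frac{16}{5} \approx 3.2$)
$B = \frac{136}{5}$ ($B = 24 + \frac{16}{5} = \frac{136}{5} \approx 27.2$)
$\left(\frac{B}{-4} + 64\right) \left(-40\right) + 19282 = \left(\frac{136}{5 \left(-4\right)} + 64\right) \left(-40\right) + 19282 = \left(\frac{136}{5} \left(- \frac{1}{4}\right) + 64\right) \left(-40\right) + 19282 = \left(- \frac{34}{5} + 64\right) \left(-40\right) + 19282 = \frac{286}{5} \left(-40\right) + 19282 = -2288 + 19282 = 16994$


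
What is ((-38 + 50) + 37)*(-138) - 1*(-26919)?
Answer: 20157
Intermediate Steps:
((-38 + 50) + 37)*(-138) - 1*(-26919) = (12 + 37)*(-138) + 26919 = 49*(-138) + 26919 = -6762 + 26919 = 20157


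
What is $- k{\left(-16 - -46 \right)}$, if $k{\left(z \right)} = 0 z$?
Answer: $0$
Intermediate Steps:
$k{\left(z \right)} = 0$
$- k{\left(-16 - -46 \right)} = \left(-1\right) 0 = 0$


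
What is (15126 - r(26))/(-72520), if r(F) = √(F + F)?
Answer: -7563/36260 + √13/36260 ≈ -0.20848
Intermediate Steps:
r(F) = √2*√F (r(F) = √(2*F) = √2*√F)
(15126 - r(26))/(-72520) = (15126 - √2*√26)/(-72520) = (15126 - 2*√13)*(-1/72520) = -7563/36260 + √13/36260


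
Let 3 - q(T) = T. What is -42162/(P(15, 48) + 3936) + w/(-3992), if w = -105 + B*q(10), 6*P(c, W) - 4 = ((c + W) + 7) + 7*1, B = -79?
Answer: -14173340/1313867 ≈ -10.788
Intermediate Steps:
q(T) = 3 - T
P(c, W) = 3 + W/6 + c/6 (P(c, W) = ⅔ + (((c + W) + 7) + 7*1)/6 = ⅔ + (((W + c) + 7) + 7)/6 = ⅔ + ((7 + W + c) + 7)/6 = ⅔ + (14 + W + c)/6 = ⅔ + (7/3 + W/6 + c/6) = 3 + W/6 + c/6)
w = 448 (w = -105 - 79*(3 - 1*10) = -105 - 79*(3 - 10) = -105 - 79*(-7) = -105 + 553 = 448)
-42162/(P(15, 48) + 3936) + w/(-3992) = -42162/((3 + (⅙)*48 + (⅙)*15) + 3936) + 448/(-3992) = -42162/((3 + 8 + 5/2) + 3936) + 448*(-1/3992) = -42162/(27/2 + 3936) - 56/499 = -42162/7899/2 - 56/499 = -42162*2/7899 - 56/499 = -28108/2633 - 56/499 = -14173340/1313867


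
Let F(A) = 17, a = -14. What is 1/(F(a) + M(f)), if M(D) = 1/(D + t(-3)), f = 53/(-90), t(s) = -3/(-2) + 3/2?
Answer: 217/3779 ≈ 0.057423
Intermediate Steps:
t(s) = 3 (t(s) = -3*(-1/2) + 3*(1/2) = 3/2 + 3/2 = 3)
f = -53/90 (f = 53*(-1/90) = -53/90 ≈ -0.58889)
M(D) = 1/(3 + D) (M(D) = 1/(D + 3) = 1/(3 + D))
1/(F(a) + M(f)) = 1/(17 + 1/(3 - 53/90)) = 1/(17 + 1/(217/90)) = 1/(17 + 90/217) = 1/(3779/217) = 217/3779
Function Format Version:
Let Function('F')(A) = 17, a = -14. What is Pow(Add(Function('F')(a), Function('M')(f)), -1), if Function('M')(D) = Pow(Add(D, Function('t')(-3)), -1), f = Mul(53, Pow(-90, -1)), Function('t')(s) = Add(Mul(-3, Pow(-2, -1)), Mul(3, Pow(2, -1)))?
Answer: Rational(217, 3779) ≈ 0.057423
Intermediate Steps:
Function('t')(s) = 3 (Function('t')(s) = Add(Mul(-3, Rational(-1, 2)), Mul(3, Rational(1, 2))) = Add(Rational(3, 2), Rational(3, 2)) = 3)
f = Rational(-53, 90) (f = Mul(53, Rational(-1, 90)) = Rational(-53, 90) ≈ -0.58889)
Function('M')(D) = Pow(Add(3, D), -1) (Function('M')(D) = Pow(Add(D, 3), -1) = Pow(Add(3, D), -1))
Pow(Add(Function('F')(a), Function('M')(f)), -1) = Pow(Add(17, Pow(Add(3, Rational(-53, 90)), -1)), -1) = Pow(Add(17, Pow(Rational(217, 90), -1)), -1) = Pow(Add(17, Rational(90, 217)), -1) = Pow(Rational(3779, 217), -1) = Rational(217, 3779)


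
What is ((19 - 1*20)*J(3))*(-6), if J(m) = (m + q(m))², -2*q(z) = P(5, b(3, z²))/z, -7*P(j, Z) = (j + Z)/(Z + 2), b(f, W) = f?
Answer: 203522/3675 ≈ 55.380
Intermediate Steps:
P(j, Z) = -(Z + j)/(7*(2 + Z)) (P(j, Z) = -(j + Z)/(7*(Z + 2)) = -(Z + j)/(7*(2 + Z)))
q(z) = 4/(35*z) (q(z) = -(-1*3 - 1*5)/(7*(2 + 3))/(2*z) = -(⅐)*(-3 - 5)/5/(2*z) = -(⅐)*(⅕)*(-8)/(2*z) = -(-4)/(35*z) = 4/(35*z))
J(m) = (m + 4/(35*m))²
((19 - 1*20)*J(3))*(-6) = ((19 - 1*20)*((1/1225)*(4 + 35*3²)²/3²))*(-6) = ((19 - 20)*((1/1225)*(⅑)*(4 + 35*9)²))*(-6) = -(4 + 315)²/(1225*9)*(-6) = -319²/(1225*9)*(-6) = -101761/(1225*9)*(-6) = -1*101761/11025*(-6) = -101761/11025*(-6) = 203522/3675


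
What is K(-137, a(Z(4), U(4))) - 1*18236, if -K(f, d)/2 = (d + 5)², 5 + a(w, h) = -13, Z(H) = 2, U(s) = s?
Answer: -18574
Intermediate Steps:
a(w, h) = -18 (a(w, h) = -5 - 13 = -18)
K(f, d) = -2*(5 + d)² (K(f, d) = -2*(d + 5)² = -2*(5 + d)²)
K(-137, a(Z(4), U(4))) - 1*18236 = -2*(5 - 18)² - 1*18236 = -2*(-13)² - 18236 = -2*169 - 18236 = -338 - 18236 = -18574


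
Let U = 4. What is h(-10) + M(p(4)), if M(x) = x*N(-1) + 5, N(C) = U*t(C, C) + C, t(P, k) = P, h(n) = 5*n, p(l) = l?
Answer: -65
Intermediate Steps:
N(C) = 5*C (N(C) = 4*C + C = 5*C)
M(x) = 5 - 5*x (M(x) = x*(5*(-1)) + 5 = x*(-5) + 5 = -5*x + 5 = 5 - 5*x)
h(-10) + M(p(4)) = 5*(-10) + (5 - 5*4) = -50 + (5 - 20) = -50 - 15 = -65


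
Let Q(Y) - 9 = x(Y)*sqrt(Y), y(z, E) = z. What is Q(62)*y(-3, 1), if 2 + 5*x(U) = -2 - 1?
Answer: -27 + 3*sqrt(62) ≈ -3.3780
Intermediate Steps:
x(U) = -1 (x(U) = -2/5 + (-2 - 1)/5 = -2/5 + (1/5)*(-3) = -2/5 - 3/5 = -1)
Q(Y) = 9 - sqrt(Y)
Q(62)*y(-3, 1) = (9 - sqrt(62))*(-3) = -27 + 3*sqrt(62)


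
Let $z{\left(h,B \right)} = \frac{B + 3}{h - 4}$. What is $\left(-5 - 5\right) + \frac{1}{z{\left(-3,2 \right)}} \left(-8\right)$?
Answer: $\frac{6}{5} \approx 1.2$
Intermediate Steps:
$z{\left(h,B \right)} = \frac{3 + B}{-4 + h}$
$\left(-5 - 5\right) + \frac{1}{z{\left(-3,2 \right)}} \left(-8\right) = \left(-5 - 5\right) + \frac{1}{\frac{1}{-4 - 3} \left(3 + 2\right)} \left(-8\right) = -10 + \frac{1}{\frac{1}{-7} \cdot 5} \left(-8\right) = -10 + \frac{1}{\left(- \frac{1}{7}\right) 5} \left(-8\right) = -10 + \frac{1}{- \frac{5}{7}} \left(-8\right) = -10 - - \frac{56}{5} = -10 + \frac{56}{5} = \frac{6}{5}$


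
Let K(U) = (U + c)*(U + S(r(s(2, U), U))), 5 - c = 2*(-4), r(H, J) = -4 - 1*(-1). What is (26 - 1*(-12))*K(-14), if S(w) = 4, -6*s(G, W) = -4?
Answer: 380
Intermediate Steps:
s(G, W) = ⅔ (s(G, W) = -⅙*(-4) = ⅔)
r(H, J) = -3 (r(H, J) = -4 + 1 = -3)
c = 13 (c = 5 - 2*(-4) = 5 - 1*(-8) = 5 + 8 = 13)
K(U) = (4 + U)*(13 + U) (K(U) = (U + 13)*(U + 4) = (13 + U)*(4 + U) = (4 + U)*(13 + U))
(26 - 1*(-12))*K(-14) = (26 - 1*(-12))*(52 + (-14)² + 17*(-14)) = (26 + 12)*(52 + 196 - 238) = 38*10 = 380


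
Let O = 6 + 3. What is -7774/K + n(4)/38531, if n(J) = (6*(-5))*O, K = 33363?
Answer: -308548004/1285509753 ≈ -0.24002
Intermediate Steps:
O = 9
n(J) = -270 (n(J) = (6*(-5))*9 = -30*9 = -270)
-7774/K + n(4)/38531 = -7774/33363 - 270/38531 = -308548004/1285509753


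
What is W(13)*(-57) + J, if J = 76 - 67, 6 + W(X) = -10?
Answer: 921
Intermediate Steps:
W(X) = -16 (W(X) = -6 - 10 = -16)
J = 9
W(13)*(-57) + J = -16*(-57) + 9 = 912 + 9 = 921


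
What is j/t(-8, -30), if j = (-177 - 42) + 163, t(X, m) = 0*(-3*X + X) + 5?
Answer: -56/5 ≈ -11.200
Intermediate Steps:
t(X, m) = 5 (t(X, m) = 0*(-2*X) + 5 = 0 + 5 = 5)
j = -56 (j = -219 + 163 = -56)
j/t(-8, -30) = -56/5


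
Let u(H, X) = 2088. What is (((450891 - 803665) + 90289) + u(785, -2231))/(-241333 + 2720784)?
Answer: -260397/2479451 ≈ -0.10502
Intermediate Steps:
(((450891 - 803665) + 90289) + u(785, -2231))/(-241333 + 2720784) = (((450891 - 803665) + 90289) + 2088)/(-241333 + 2720784) = ((-352774 + 90289) + 2088)/2479451 = (-262485 + 2088)*(1/2479451) = -260397*1/2479451 = -260397/2479451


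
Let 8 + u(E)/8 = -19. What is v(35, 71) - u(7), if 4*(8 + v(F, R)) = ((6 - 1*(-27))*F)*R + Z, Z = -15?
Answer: 41411/2 ≈ 20706.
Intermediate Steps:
u(E) = -216 (u(E) = -64 + 8*(-19) = -64 - 152 = -216)
v(F, R) = -47/4 + 33*F*R/4 (v(F, R) = -8 + (((6 - 1*(-27))*F)*R - 15)/4 = -8 + (((6 + 27)*F)*R - 15)/4 = -8 + ((33*F)*R - 15)/4 = -8 + (33*F*R - 15)/4 = -8 + (-15 + 33*F*R)/4 = -8 + (-15/4 + 33*F*R/4) = -47/4 + 33*F*R/4)
v(35, 71) - u(7) = (-47/4 + (33/4)*35*71) - 1*(-216) = (-47/4 + 82005/4) + 216 = 40979/2 + 216 = 41411/2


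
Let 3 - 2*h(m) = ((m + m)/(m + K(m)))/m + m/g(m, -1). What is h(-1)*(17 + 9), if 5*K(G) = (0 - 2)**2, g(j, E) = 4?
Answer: 689/4 ≈ 172.25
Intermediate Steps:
K(G) = 4/5 (K(G) = (0 - 2)**2/5 = (1/5)*(-2)**2 = (1/5)*4 = 4/5)
h(m) = 3/2 - 1/(4/5 + m) - m/8 (h(m) = 3/2 - (((m + m)/(m + 4/5))/m + m/4)/2 = 3/2 - (((2*m)/(4/5 + m))/m + m*(1/4))/2 = 3/2 - ((2*m/(4/5 + m))/m + m/4)/2 = 3/2 - (2/(4/5 + m) + m/4)/2 = 3/2 + (-1/(4/5 + m) - m/8) = 3/2 - 1/(4/5 + m) - m/8)
h(-1)*(17 + 9) = ((8 - 5*(-1)**2 + 56*(-1))/(8*(4 + 5*(-1))))*(17 + 9) = ((8 - 5*1 - 56)/(8*(4 - 5)))*26 = ((1/8)*(8 - 5 - 56)/(-1))*26 = ((1/8)*(-1)*(-53))*26 = (53/8)*26 = 689/4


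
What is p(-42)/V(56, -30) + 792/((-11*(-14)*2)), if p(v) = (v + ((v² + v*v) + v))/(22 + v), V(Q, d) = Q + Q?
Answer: 579/560 ≈ 1.0339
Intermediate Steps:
V(Q, d) = 2*Q
p(v) = (2*v + 2*v²)/(22 + v) (p(v) = (v + ((v² + v²) + v))/(22 + v) = (v + (2*v² + v))/(22 + v) = (v + (v + 2*v²))/(22 + v) = (2*v + 2*v²)/(22 + v))
p(-42)/V(56, -30) + 792/((-11*(-14)*2)) = (2*(-42)*(1 - 42)/(22 - 42))/((2*56)) + 792/((-11*(-14)*2)) = (2*(-42)*(-41)/(-20))/112 + 792/((154*2)) = (2*(-42)*(-1/20)*(-41))*(1/112) + 792/308 = -861/5*1/112 + 792*(1/308) = -123/80 + 18/7 = 579/560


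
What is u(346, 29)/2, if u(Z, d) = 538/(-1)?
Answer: -269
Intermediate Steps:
u(Z, d) = -538 (u(Z, d) = 538*(-1) = -538)
u(346, 29)/2 = -538/2 = (1/2)*(-538) = -269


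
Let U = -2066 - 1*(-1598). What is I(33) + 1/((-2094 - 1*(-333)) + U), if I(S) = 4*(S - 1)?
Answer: 285311/2229 ≈ 128.00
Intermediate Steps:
U = -468 (U = -2066 + 1598 = -468)
I(S) = -4 + 4*S (I(S) = 4*(-1 + S) = -4 + 4*S)
I(33) + 1/((-2094 - 1*(-333)) + U) = (-4 + 4*33) + 1/((-2094 - 1*(-333)) - 468) = (-4 + 132) + 1/((-2094 + 333) - 468) = 128 + 1/(-1761 - 468) = 128 + 1/(-2229) = 128 - 1/2229 = 285311/2229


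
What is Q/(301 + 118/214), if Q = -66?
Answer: -3531/16133 ≈ -0.21887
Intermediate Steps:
Q/(301 + 118/214) = -66/(301 + 118/214) = -66/(301 + 118*(1/214)) = -66/(301 + 59/107) = -66/(32266/107) = (107/32266)*(-66) = -3531/16133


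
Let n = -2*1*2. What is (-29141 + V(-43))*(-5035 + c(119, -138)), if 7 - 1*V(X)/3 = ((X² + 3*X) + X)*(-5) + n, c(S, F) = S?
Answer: 19432948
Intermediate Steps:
n = -4 (n = -2*2 = -4)
V(X) = 33 + 15*X² + 60*X (V(X) = 21 - 3*(((X² + 3*X) + X)*(-5) - 4) = 21 - 3*((X² + 4*X)*(-5) - 4) = 21 - 3*((-20*X - 5*X²) - 4) = 21 - 3*(-4 - 20*X - 5*X²) = 21 + (12 + 15*X² + 60*X) = 33 + 15*X² + 60*X)
(-29141 + V(-43))*(-5035 + c(119, -138)) = (-29141 + (33 + 15*(-43)² + 60*(-43)))*(-5035 + 119) = (-29141 + (33 + 15*1849 - 2580))*(-4916) = (-29141 + (33 + 27735 - 2580))*(-4916) = (-29141 + 25188)*(-4916) = -3953*(-4916) = 19432948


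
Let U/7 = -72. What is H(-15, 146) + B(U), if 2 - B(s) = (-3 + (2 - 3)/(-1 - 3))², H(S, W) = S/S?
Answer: -73/16 ≈ -4.5625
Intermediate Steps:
H(S, W) = 1
U = -504 (U = 7*(-72) = -504)
B(s) = -89/16 (B(s) = 2 - (-3 + (2 - 3)/(-1 - 3))² = 2 - (-3 - 1/(-4))² = 2 - (-3 - 1*(-¼))² = 2 - (-3 + ¼)² = 2 - (-11/4)² = 2 - 1*121/16 = 2 - 121/16 = -89/16)
H(-15, 146) + B(U) = 1 - 89/16 = -73/16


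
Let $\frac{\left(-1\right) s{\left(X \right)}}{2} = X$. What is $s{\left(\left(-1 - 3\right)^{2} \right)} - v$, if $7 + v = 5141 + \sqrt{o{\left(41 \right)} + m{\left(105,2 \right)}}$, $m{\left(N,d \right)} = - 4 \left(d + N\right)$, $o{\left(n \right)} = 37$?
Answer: $-5166 - i \sqrt{391} \approx -5166.0 - 19.774 i$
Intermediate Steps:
$m{\left(N,d \right)} = - 4 N - 4 d$ ($m{\left(N,d \right)} = - 4 \left(N + d\right) = - 4 N - 4 d$)
$s{\left(X \right)} = - 2 X$
$v = 5134 + i \sqrt{391}$ ($v = -7 + \left(5141 + \sqrt{37 - 428}\right) = -7 + \left(5141 + \sqrt{-391}\right) = -7 + \left(5141 + i \sqrt{391}\right) = 5134 + i \sqrt{391} \approx 5134.0 + 19.774 i$)
$s{\left(\left(-1 - 3\right)^{2} \right)} - v = - 2 \left(-1 - 3\right)^{2} - \left(5134 + i \sqrt{391}\right) = - 2 \left(-4\right)^{2} - \left(5134 + i \sqrt{391}\right) = \left(-2\right) 16 - \left(5134 + i \sqrt{391}\right) = -32 - \left(5134 + i \sqrt{391}\right) = -5166 - i \sqrt{391}$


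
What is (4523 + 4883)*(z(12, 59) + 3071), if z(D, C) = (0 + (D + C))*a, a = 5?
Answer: 32224956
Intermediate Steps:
z(D, C) = 5*C + 5*D (z(D, C) = (0 + (D + C))*5 = (0 + (C + D))*5 = (C + D)*5 = 5*C + 5*D)
(4523 + 4883)*(z(12, 59) + 3071) = (4523 + 4883)*((5*59 + 5*12) + 3071) = 9406*((295 + 60) + 3071) = 9406*(355 + 3071) = 9406*3426 = 32224956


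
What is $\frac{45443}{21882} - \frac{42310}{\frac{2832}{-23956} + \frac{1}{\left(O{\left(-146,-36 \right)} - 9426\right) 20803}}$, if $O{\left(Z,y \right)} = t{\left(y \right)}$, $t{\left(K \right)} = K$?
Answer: $\frac{1091429743361715981791}{3049503968284914} \approx 3.579 \cdot 10^{5}$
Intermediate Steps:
$O{\left(Z,y \right)} = y$
$\frac{45443}{21882} - \frac{42310}{\frac{2832}{-23956} + \frac{1}{\left(O{\left(-146,-36 \right)} - 9426\right) 20803}} = \frac{45443}{21882} - \frac{42310}{\frac{2832}{-23956} + \frac{1}{\left(-36 - 9426\right) 20803}} = 45443 \cdot \frac{1}{21882} - \frac{42310}{2832 \left(- \frac{1}{23956}\right) + \frac{1}{-9462} \cdot \frac{1}{20803}} = \frac{45443}{21882} - \frac{42310}{- \frac{708}{5989} - \frac{1}{196837986}} = \frac{45443}{21882} - \frac{42310}{- \frac{139361300077}{1178862698154}} = \frac{45443}{21882} - - \frac{49877680758895740}{139361300077} = \frac{45443}{21882} + \frac{49877680758895740}{139361300077} = \frac{1091429743361715981791}{3049503968284914}$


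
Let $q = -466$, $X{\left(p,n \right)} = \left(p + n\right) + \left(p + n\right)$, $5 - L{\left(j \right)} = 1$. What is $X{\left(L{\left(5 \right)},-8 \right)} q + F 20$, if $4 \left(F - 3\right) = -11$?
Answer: $3733$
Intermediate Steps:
$L{\left(j \right)} = 4$ ($L{\left(j \right)} = 5 - 1 = 4$)
$X{\left(p,n \right)} = 2 n + 2 p$ ($X{\left(p,n \right)} = \left(n + p\right) + \left(n + p\right) = 2 n + 2 p$)
$F = \frac{1}{4}$ ($F = 3 + \frac{1}{4} \left(-11\right) = 3 - \frac{11}{4} = \frac{1}{4} \approx 0.25$)
$X{\left(L{\left(5 \right)},-8 \right)} q + F 20 = \left(2 \left(-8\right) + 2 \cdot 4\right) \left(-466\right) + \frac{1}{4} \cdot 20 = \left(-16 + 8\right) \left(-466\right) + 5 = \left(-8\right) \left(-466\right) + 5 = 3728 + 5 = 3733$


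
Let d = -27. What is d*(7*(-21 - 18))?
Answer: 7371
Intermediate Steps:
d*(7*(-21 - 18)) = -189*(-21 - 18) = -189*(-39) = -27*(-273) = 7371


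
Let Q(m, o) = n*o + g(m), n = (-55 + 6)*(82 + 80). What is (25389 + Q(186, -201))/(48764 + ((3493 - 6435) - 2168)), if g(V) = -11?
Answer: 810458/21827 ≈ 37.131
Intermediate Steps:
n = -7938 (n = -49*162 = -7938)
Q(m, o) = -11 - 7938*o (Q(m, o) = -7938*o - 11 = -11 - 7938*o)
(25389 + Q(186, -201))/(48764 + ((3493 - 6435) - 2168)) = (25389 + (-11 - 7938*(-201)))/(48764 + ((3493 - 6435) - 2168)) = (25389 + (-11 + 1595538))/(48764 + (-2942 - 2168)) = (25389 + 1595527)/(48764 - 5110) = 1620916/43654 = 1620916*(1/43654) = 810458/21827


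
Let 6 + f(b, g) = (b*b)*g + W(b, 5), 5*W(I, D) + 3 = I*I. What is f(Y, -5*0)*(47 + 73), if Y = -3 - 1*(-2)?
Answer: -768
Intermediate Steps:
W(I, D) = -3/5 + I**2/5 (W(I, D) = -3/5 + (I*I)/5 = -3/5 + I**2/5)
Y = -1 (Y = -3 + 2 = -1)
f(b, g) = -33/5 + b**2/5 + g*b**2 (f(b, g) = -6 + ((b*b)*g + (-3/5 + b**2/5)) = -6 + (b**2*g + (-3/5 + b**2/5)) = -6 + (g*b**2 + (-3/5 + b**2/5)) = -6 + (-3/5 + b**2/5 + g*b**2) = -33/5 + b**2/5 + g*b**2)
f(Y, -5*0)*(47 + 73) = (-33/5 + (1/5)*(-1)**2 - 5*0*(-1)**2)*(47 + 73) = (-33/5 + (1/5)*1 + 0*1)*120 = (-33/5 + 1/5 + 0)*120 = -32/5*120 = -768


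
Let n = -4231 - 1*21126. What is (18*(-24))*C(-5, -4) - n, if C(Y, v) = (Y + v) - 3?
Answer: 30541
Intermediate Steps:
C(Y, v) = -3 + Y + v
n = -25357 (n = -4231 - 21126 = -25357)
(18*(-24))*C(-5, -4) - n = (18*(-24))*(-3 - 5 - 4) - 1*(-25357) = -432*(-12) + 25357 = 5184 + 25357 = 30541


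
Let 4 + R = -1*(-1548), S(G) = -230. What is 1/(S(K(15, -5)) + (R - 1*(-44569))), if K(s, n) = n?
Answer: 1/45883 ≈ 2.1795e-5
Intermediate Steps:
R = 1544 (R = -4 - 1*(-1548) = -4 + 1548 = 1544)
1/(S(K(15, -5)) + (R - 1*(-44569))) = 1/(-230 + (1544 - 1*(-44569))) = 1/(-230 + (1544 + 44569)) = 1/(-230 + 46113) = 1/45883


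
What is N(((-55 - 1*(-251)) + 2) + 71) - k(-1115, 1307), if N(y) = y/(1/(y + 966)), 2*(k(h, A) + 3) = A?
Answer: 663129/2 ≈ 3.3156e+5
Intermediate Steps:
k(h, A) = -3 + A/2
N(y) = y*(966 + y) (N(y) = y/(1/(966 + y)) = y*(966 + y))
N(((-55 - 1*(-251)) + 2) + 71) - k(-1115, 1307) = (((-55 - 1*(-251)) + 2) + 71)*(966 + (((-55 - 1*(-251)) + 2) + 71)) - (-3 + (½)*1307) = (((-55 + 251) + 2) + 71)*(966 + (((-55 + 251) + 2) + 71)) - (-3 + 1307/2) = ((196 + 2) + 71)*(966 + ((196 + 2) + 71)) - 1*1301/2 = (198 + 71)*(966 + (198 + 71)) - 1301/2 = 269*(966 + 269) - 1301/2 = 269*1235 - 1301/2 = 332215 - 1301/2 = 663129/2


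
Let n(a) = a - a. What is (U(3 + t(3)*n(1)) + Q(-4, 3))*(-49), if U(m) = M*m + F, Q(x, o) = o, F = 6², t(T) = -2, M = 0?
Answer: -1911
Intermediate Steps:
F = 36
n(a) = 0
U(m) = 36 (U(m) = 0*m + 36 = 0 + 36 = 36)
(U(3 + t(3)*n(1)) + Q(-4, 3))*(-49) = (36 + 3)*(-49) = 39*(-49) = -1911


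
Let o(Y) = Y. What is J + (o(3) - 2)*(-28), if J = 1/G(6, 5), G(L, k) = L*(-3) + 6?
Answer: -337/12 ≈ -28.083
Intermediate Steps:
G(L, k) = 6 - 3*L (G(L, k) = -3*L + 6 = 6 - 3*L)
J = -1/12 (J = 1/(6 - 3*6) = 1/(6 - 18) = 1/(-12) = -1/12 ≈ -0.083333)
J + (o(3) - 2)*(-28) = -1/12 + (3 - 2)*(-28) = -1/12 + 1*(-28) = -1/12 - 28 = -337/12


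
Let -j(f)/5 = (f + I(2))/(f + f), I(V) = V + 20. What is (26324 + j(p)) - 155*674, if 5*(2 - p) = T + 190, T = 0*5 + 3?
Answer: -28601801/366 ≈ -78147.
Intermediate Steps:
T = 3 (T = 0 + 3 = 3)
I(V) = 20 + V
p = -183/5 (p = 2 - (3 + 190)/5 = 2 - ⅕*193 = 2 - 193/5 = -183/5 ≈ -36.600)
j(f) = -5*(22 + f)/(2*f) (j(f) = -5*(f + (20 + 2))/(f + f) = -5*(f + 22)/(2*f) = -5*(22 + f)*1/(2*f) = -5*(22 + f)/(2*f))
(26324 + j(p)) - 155*674 = (26324 + (-5/2 - 55/(-183/5))) - 155*674 = (26324 + (-5/2 - 55*(-5/183))) - 104470 = (26324 + (-5/2 + 275/183)) - 104470 = (26324 - 365/366) - 104470 = 9634219/366 - 104470 = -28601801/366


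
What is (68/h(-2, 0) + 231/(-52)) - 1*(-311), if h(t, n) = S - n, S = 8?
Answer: 16383/52 ≈ 315.06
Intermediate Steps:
h(t, n) = 8 - n
(68/h(-2, 0) + 231/(-52)) - 1*(-311) = (68/(8 - 1*0) + 231/(-52)) - 1*(-311) = (68/(8 + 0) + 231*(-1/52)) + 311 = (68/8 - 231/52) + 311 = (68*(1/8) - 231/52) + 311 = (17/2 - 231/52) + 311 = 211/52 + 311 = 16383/52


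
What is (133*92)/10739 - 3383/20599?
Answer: 215719327/221212661 ≈ 0.97517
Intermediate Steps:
(133*92)/10739 - 3383/20599 = 12236*(1/10739) - 3383*1/20599 = 12236/10739 - 3383/20599 = 215719327/221212661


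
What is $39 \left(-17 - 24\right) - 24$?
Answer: $-1623$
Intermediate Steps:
$39 \left(-17 - 24\right) - 24 = 39 \left(-41\right) - 24 = -1599 - 24 = -1623$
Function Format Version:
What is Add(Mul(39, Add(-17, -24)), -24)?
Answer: -1623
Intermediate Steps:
Add(Mul(39, Add(-17, -24)), -24) = Add(Mul(39, -41), -24) = Add(-1599, -24) = -1623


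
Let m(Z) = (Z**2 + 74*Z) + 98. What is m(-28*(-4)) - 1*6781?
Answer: 14149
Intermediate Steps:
m(Z) = 98 + Z**2 + 74*Z
m(-28*(-4)) - 1*6781 = (98 + (-28*(-4))**2 + 74*(-28*(-4))) - 1*6781 = (98 + 112**2 + 74*112) - 6781 = (98 + 12544 + 8288) - 6781 = 20930 - 6781 = 14149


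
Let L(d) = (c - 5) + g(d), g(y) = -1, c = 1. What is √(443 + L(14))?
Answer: √438 ≈ 20.928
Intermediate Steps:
L(d) = -5 (L(d) = (1 - 5) - 1 = -4 - 1 = -5)
√(443 + L(14)) = √(443 - 5) = √438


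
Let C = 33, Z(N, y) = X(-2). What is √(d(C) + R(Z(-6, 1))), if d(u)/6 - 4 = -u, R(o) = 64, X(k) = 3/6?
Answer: I*√110 ≈ 10.488*I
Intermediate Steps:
X(k) = ½ (X(k) = 3*(⅙) = ½)
Z(N, y) = ½
d(u) = 24 - 6*u (d(u) = 24 + 6*(-u) = 24 - 6*u)
√(d(C) + R(Z(-6, 1))) = √((24 - 6*33) + 64) = √((24 - 198) + 64) = √(-174 + 64) = √(-110) = I*√110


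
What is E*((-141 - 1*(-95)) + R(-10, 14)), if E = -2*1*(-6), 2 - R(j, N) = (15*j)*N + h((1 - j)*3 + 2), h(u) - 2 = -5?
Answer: 24708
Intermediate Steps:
h(u) = -3 (h(u) = 2 - 5 = -3)
R(j, N) = 5 - 15*N*j (R(j, N) = 2 - ((15*j)*N - 3) = 2 - (15*N*j - 3) = 2 - (-3 + 15*N*j) = 2 + (3 - 15*N*j) = 5 - 15*N*j)
E = 12 (E = -2*(-6) = 12)
E*((-141 - 1*(-95)) + R(-10, 14)) = 12*((-141 - 1*(-95)) + (5 - 15*14*(-10))) = 12*((-141 + 95) + (5 + 2100)) = 12*(-46 + 2105) = 12*2059 = 24708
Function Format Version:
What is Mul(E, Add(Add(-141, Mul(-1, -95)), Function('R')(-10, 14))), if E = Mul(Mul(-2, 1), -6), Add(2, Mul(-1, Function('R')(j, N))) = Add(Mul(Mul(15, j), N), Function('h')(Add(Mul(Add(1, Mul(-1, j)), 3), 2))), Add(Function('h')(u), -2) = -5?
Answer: 24708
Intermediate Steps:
Function('h')(u) = -3 (Function('h')(u) = Add(2, -5) = -3)
Function('R')(j, N) = Add(5, Mul(-15, N, j)) (Function('R')(j, N) = Add(2, Mul(-1, Add(Mul(Mul(15, j), N), -3))) = Add(2, Mul(-1, Add(Mul(15, N, j), -3))) = Add(2, Mul(-1, Add(-3, Mul(15, N, j)))) = Add(2, Add(3, Mul(-15, N, j))) = Add(5, Mul(-15, N, j)))
E = 12 (E = Mul(-2, -6) = 12)
Mul(E, Add(Add(-141, Mul(-1, -95)), Function('R')(-10, 14))) = Mul(12, Add(Add(-141, Mul(-1, -95)), Add(5, Mul(-15, 14, -10)))) = Mul(12, Add(Add(-141, 95), Add(5, 2100))) = Mul(12, Add(-46, 2105)) = Mul(12, 2059) = 24708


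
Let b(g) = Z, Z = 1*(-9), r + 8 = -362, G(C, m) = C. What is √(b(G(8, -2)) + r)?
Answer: I*√379 ≈ 19.468*I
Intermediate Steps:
r = -370 (r = -8 - 362 = -370)
Z = -9
b(g) = -9
√(b(G(8, -2)) + r) = √(-9 - 370) = √(-379) = I*√379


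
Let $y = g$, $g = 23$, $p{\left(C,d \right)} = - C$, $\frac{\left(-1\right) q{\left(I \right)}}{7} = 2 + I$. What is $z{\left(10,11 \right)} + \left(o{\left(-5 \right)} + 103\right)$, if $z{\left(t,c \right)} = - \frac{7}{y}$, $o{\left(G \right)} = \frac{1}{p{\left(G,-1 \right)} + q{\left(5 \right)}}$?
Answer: $\frac{103905}{1012} \approx 102.67$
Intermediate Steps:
$q{\left(I \right)} = -14 - 7 I$ ($q{\left(I \right)} = - 7 \left(2 + I\right) = -14 - 7 I$)
$o{\left(G \right)} = \frac{1}{-49 - G}$ ($o{\left(G \right)} = \frac{1}{- G - 49} = \frac{1}{-49 - G}$)
$y = 23$
$z{\left(t,c \right)} = - \frac{7}{23}$
$z{\left(10,11 \right)} + \left(o{\left(-5 \right)} + 103\right) = - \frac{7}{23} + \left(- \frac{1}{49 - 5} + 103\right) = - \frac{7}{23} + \left(- \frac{1}{44} + 103\right) = - \frac{7}{23} + \frac{4531}{44} = \frac{103905}{1012}$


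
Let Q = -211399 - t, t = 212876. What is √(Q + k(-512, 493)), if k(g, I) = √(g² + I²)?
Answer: √(-424275 + √505193) ≈ 650.82*I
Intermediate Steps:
k(g, I) = √(I² + g²)
Q = -424275 (Q = -211399 - 1*212876 = -211399 - 212876 = -424275)
√(Q + k(-512, 493)) = √(-424275 + √(493² + (-512)²)) = √(-424275 + √(243049 + 262144)) = √(-424275 + √505193)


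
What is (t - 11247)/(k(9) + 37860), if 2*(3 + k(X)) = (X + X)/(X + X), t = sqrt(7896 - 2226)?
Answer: -22494/75715 + 18*sqrt(70)/75715 ≈ -0.29510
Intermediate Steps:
t = 9*sqrt(70) (t = sqrt(5670) = 9*sqrt(70) ≈ 75.299)
k(X) = -5/2 (k(X) = -3 + ((X + X)/(X + X))/2 = -3 + ((2*X)/((2*X)))/2 = -3 + ((2*X)*(1/(2*X)))/2 = -3 + (1/2)*1 = -3 + 1/2 = -5/2)
(t - 11247)/(k(9) + 37860) = (9*sqrt(70) - 11247)/(-5/2 + 37860) = (-11247 + 9*sqrt(70))/(75715/2) = (-11247 + 9*sqrt(70))*(2/75715) = -22494/75715 + 18*sqrt(70)/75715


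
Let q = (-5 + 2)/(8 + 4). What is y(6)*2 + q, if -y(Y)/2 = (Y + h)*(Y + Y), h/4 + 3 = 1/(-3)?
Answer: 1407/4 ≈ 351.75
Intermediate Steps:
q = -¼ (q = -3/12 = -3*1/12 = -¼ ≈ -0.25000)
h = -40/3 (h = -12 + 4/(-3) = -12 + 4*(-⅓) = -12 - 4/3 = -40/3 ≈ -13.333)
y(Y) = -4*Y*(-40/3 + Y) (y(Y) = -2*(Y - 40/3)*(Y + Y) = -2*(-40/3 + Y)*2*Y = -4*Y*(-40/3 + Y))
y(6)*2 + q = ((4/3)*6*(40 - 3*6))*2 - ¼ = ((4/3)*6*(40 - 18))*2 - ¼ = ((4/3)*6*22)*2 - ¼ = 176*2 - ¼ = 352 - ¼ = 1407/4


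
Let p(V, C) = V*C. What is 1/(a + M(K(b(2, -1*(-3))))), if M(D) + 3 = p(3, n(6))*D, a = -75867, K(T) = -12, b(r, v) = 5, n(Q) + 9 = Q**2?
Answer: -1/76842 ≈ -1.3014e-5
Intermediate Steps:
n(Q) = -9 + Q**2
p(V, C) = C*V
M(D) = -3 + 81*D (M(D) = -3 + ((-9 + 6**2)*3)*D = -3 + ((-9 + 36)*3)*D = -3 + (27*3)*D = -3 + 81*D)
1/(a + M(K(b(2, -1*(-3))))) = 1/(-75867 + (-3 + 81*(-12))) = 1/(-75867 + (-3 - 972)) = 1/(-75867 - 975) = 1/(-76842) = -1/76842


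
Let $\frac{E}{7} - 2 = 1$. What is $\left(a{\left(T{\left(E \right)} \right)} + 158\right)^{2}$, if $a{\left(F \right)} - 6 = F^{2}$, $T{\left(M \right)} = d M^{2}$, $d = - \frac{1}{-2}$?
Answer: $\frac{38078448769}{16} \approx 2.3799 \cdot 10^{9}$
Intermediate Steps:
$E = 21$ ($E = 14 + 7 \cdot 1 = 14 + 7 = 21$)
$d = \frac{1}{2}$ ($d = \left(-1\right) \left(- \frac{1}{2}\right) = \frac{1}{2} \approx 0.5$)
$T{\left(M \right)} = \frac{M^{2}}{2}$
$a{\left(F \right)} = 6 + F^{2}$
$\left(a{\left(T{\left(E \right)} \right)} + 158\right)^{2} = \left(\left(6 + \left(\frac{21^{2}}{2}\right)^{2}\right) + 158\right)^{2} = \left(\left(6 + \left(\frac{1}{2} \cdot 441\right)^{2}\right) + 158\right)^{2} = \left(\left(6 + \left(\frac{441}{2}\right)^{2}\right) + 158\right)^{2} = \left(\left(6 + \frac{194481}{4}\right) + 158\right)^{2} = \left(\frac{194505}{4} + 158\right)^{2} = \left(\frac{195137}{4}\right)^{2} = \frac{38078448769}{16}$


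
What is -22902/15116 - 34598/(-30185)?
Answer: -84156751/228138230 ≈ -0.36889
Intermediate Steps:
-22902/15116 - 34598/(-30185) = -22902*1/15116 - 34598*(-1/30185) = -11451/7558 + 34598/30185 = -84156751/228138230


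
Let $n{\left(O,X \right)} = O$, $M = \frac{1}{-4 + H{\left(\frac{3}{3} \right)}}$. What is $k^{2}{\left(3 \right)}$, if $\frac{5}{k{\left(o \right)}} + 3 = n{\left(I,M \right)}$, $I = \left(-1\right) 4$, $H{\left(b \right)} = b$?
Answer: $\frac{25}{49} \approx 0.5102$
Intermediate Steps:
$M = - \frac{1}{3}$ ($M = \frac{1}{-4 + \frac{3}{3}} = \frac{1}{-4 + 3 \cdot \frac{1}{3}} = \frac{1}{-4 + 1} = \frac{1}{-3} = - \frac{1}{3} \approx -0.33333$)
$I = -4$
$k{\left(o \right)} = - \frac{5}{7}$ ($k{\left(o \right)} = \frac{5}{-3 - 4} = \frac{5}{-7} = 5 \left(- \frac{1}{7}\right) = - \frac{5}{7}$)
$k^{2}{\left(3 \right)} = \left(- \frac{5}{7}\right)^{2} = \frac{25}{49}$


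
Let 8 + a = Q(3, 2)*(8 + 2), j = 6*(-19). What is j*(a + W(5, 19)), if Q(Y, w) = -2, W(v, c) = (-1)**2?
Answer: 3078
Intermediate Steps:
W(v, c) = 1
j = -114
a = -28 (a = -8 - 2*(8 + 2) = -8 - 2*10 = -8 - 20 = -28)
j*(a + W(5, 19)) = -114*(-28 + 1) = -114*(-27) = 3078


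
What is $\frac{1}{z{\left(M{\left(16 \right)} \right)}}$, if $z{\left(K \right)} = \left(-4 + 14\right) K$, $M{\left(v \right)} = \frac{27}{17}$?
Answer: $\frac{17}{270} \approx 0.062963$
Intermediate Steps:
$M{\left(v \right)} = \frac{27}{17}$ ($M{\left(v \right)} = 27 \cdot \frac{1}{17} = \frac{27}{17}$)
$z{\left(K \right)} = 10 K$
$\frac{1}{z{\left(M{\left(16 \right)} \right)}} = \frac{1}{10 \cdot \frac{27}{17}} = \frac{1}{\frac{270}{17}} = \frac{17}{270}$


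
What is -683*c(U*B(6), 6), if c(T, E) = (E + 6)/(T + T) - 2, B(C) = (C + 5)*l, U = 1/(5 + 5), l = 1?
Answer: -25954/11 ≈ -2359.5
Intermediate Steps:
U = ⅒ (U = 1/10 = ⅒ ≈ 0.10000)
B(C) = 5 + C (B(C) = (C + 5)*1 = (5 + C)*1 = 5 + C)
c(T, E) = -2 + (6 + E)/(2*T) (c(T, E) = (6 + E)/((2*T)) - 2 = (6 + E)*(1/(2*T)) - 2 = (6 + E)/(2*T) - 2 = -2 + (6 + E)/(2*T))
-683*c(U*B(6), 6) = -683*(6 + 6 - 2*(5 + 6)/5)/(2*((5 + 6)/10)) = -683*(6 + 6 - 2*11/5)/(2*((⅒)*11)) = -683*(6 + 6 - 4*11/10)/(2*11/10) = -683*10*(6 + 6 - 22/5)/(2*11) = -683*10*38/(2*11*5) = -683*38/11 = -25954/11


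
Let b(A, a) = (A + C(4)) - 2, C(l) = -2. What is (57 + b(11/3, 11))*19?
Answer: 3230/3 ≈ 1076.7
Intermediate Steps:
b(A, a) = -4 + A (b(A, a) = (A - 2) - 2 = (-2 + A) - 2 = -4 + A)
(57 + b(11/3, 11))*19 = (57 + (-4 + 11/3))*19 = (57 - ⅓)*19 = (170/3)*19 = 3230/3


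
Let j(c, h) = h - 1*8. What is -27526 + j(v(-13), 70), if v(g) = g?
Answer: -27464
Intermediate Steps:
j(c, h) = -8 + h (j(c, h) = h - 8 = -8 + h)
-27526 + j(v(-13), 70) = -27526 + (-8 + 70) = -27526 + 62 = -27464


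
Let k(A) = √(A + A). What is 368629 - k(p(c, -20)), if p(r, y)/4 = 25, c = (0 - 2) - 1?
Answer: 368629 - 10*√2 ≈ 3.6862e+5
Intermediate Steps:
c = -3 (c = -2 - 1 = -3)
p(r, y) = 100 (p(r, y) = 4*25 = 100)
k(A) = √2*√A (k(A) = √(2*A) = √2*√A)
368629 - k(p(c, -20)) = 368629 - √2*√100 = 368629 - √2*10 = 368629 - 10*√2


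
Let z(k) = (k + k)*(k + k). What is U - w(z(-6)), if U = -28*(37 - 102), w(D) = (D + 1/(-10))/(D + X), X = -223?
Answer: 1439239/790 ≈ 1821.8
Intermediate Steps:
z(k) = 4*k² (z(k) = (2*k)*(2*k) = 4*k²)
w(D) = (-⅒ + D)/(-223 + D) (w(D) = (D + 1/(-10))/(D - 223) = (D - ⅒)/(-223 + D) = (-⅒ + D)/(-223 + D))
U = 1820 (U = -28*(-65) = 1820)
U - w(z(-6)) = 1820 - (-⅒ + 4*(-6)²)/(-223 + 4*(-6)²) = 1820 - (-⅒ + 4*36)/(-223 + 4*36) = 1820 - (-⅒ + 144)/(-223 + 144) = 1820 - 1439/((-79)*10) = 1820 - (-1)*1439/(79*10) = 1820 - 1*(-1439/790) = 1820 + 1439/790 = 1439239/790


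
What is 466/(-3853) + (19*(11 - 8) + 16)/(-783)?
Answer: -646147/3016899 ≈ -0.21418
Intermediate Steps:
466/(-3853) + (19*(11 - 8) + 16)/(-783) = 466*(-1/3853) + (19*3 + 16)*(-1/783) = -466/3853 + (57 + 16)*(-1/783) = -466/3853 + 73*(-1/783) = -466/3853 - 73/783 = -646147/3016899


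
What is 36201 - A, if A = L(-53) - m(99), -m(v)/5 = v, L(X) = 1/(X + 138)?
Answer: 3035009/85 ≈ 35706.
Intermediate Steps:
L(X) = 1/(138 + X)
m(v) = -5*v
A = 42076/85 (A = 1/(138 - 53) - (-5)*99 = 1/85 - 1*(-495) = 1/85 + 495 = 42076/85 ≈ 495.01)
36201 - A = 36201 - 1*42076/85 = 36201 - 42076/85 = 3035009/85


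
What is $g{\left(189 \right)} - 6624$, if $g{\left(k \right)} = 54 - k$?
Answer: $-6759$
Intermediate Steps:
$g{\left(189 \right)} - 6624 = \left(54 - 189\right) - 6624 = -135 - 6624 = -6759$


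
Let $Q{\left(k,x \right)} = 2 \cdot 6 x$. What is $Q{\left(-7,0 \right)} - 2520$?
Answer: $-2520$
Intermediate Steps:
$Q{\left(k,x \right)} = 12 x$
$Q{\left(-7,0 \right)} - 2520 = 12 \cdot 0 - 2520 = 0 - 2520 = -2520$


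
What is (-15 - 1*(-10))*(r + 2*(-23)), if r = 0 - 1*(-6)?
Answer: 200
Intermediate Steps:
r = 6 (r = 0 + 6 = 6)
(-15 - 1*(-10))*(r + 2*(-23)) = (-15 - 1*(-10))*(6 + 2*(-23)) = (-15 + 10)*(6 - 46) = -5*(-40) = 200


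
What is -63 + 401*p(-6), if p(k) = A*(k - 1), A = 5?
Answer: -14098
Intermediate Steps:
p(k) = -5 + 5*k (p(k) = 5*(k - 1) = 5*(-1 + k) = -5 + 5*k)
-63 + 401*p(-6) = -63 + 401*(-5 + 5*(-6)) = -63 + 401*(-5 - 30) = -63 + 401*(-35) = -63 - 14035 = -14098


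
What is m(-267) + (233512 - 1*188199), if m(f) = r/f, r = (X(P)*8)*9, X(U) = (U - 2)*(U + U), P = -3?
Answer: 4032137/89 ≈ 45305.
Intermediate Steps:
X(U) = 2*U*(-2 + U) (X(U) = (-2 + U)*(2*U) = 2*U*(-2 + U))
r = 2160 (r = ((2*(-3)*(-2 - 3))*8)*9 = ((2*(-3)*(-5))*8)*9 = (30*8)*9 = 240*9 = 2160)
m(f) = 2160/f
m(-267) + (233512 - 1*188199) = 2160/(-267) + (233512 - 1*188199) = 2160*(-1/267) + (233512 - 188199) = -720/89 + 45313 = 4032137/89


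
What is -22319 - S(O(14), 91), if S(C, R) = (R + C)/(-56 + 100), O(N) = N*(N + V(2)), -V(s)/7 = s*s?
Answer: -981931/44 ≈ -22317.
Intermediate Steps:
V(s) = -7*s**2 (V(s) = -7*s*s = -7*s**2)
O(N) = N*(-28 + N) (O(N) = N*(N - 7*2**2) = N*(N - 7*4) = N*(N - 28) = N*(-28 + N))
S(C, R) = C/44 + R/44 (S(C, R) = (C + R)/44 = (C + R)*(1/44) = C/44 + R/44)
-22319 - S(O(14), 91) = -22319 - ((14*(-28 + 14))/44 + (1/44)*91) = -22319 - ((14*(-14))/44 + 91/44) = -22319 - ((1/44)*(-196) + 91/44) = -22319 - (-49/11 + 91/44) = -22319 - 1*(-105/44) = -22319 + 105/44 = -981931/44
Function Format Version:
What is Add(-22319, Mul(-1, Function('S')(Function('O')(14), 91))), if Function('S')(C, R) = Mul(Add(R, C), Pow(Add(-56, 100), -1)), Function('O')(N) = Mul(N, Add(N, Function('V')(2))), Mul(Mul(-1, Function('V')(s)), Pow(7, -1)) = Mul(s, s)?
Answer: Rational(-981931, 44) ≈ -22317.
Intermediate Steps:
Function('V')(s) = Mul(-7, Pow(s, 2)) (Function('V')(s) = Mul(-7, Mul(s, s)) = Mul(-7, Pow(s, 2)))
Function('O')(N) = Mul(N, Add(-28, N)) (Function('O')(N) = Mul(N, Add(N, Mul(-7, Pow(2, 2)))) = Mul(N, Add(N, Mul(-7, 4))) = Mul(N, Add(N, -28)) = Mul(N, Add(-28, N)))
Function('S')(C, R) = Add(Mul(Rational(1, 44), C), Mul(Rational(1, 44), R)) (Function('S')(C, R) = Mul(Add(C, R), Pow(44, -1)) = Mul(Add(C, R), Rational(1, 44)) = Add(Mul(Rational(1, 44), C), Mul(Rational(1, 44), R)))
Add(-22319, Mul(-1, Function('S')(Function('O')(14), 91))) = Add(-22319, Mul(-1, Add(Mul(Rational(1, 44), Mul(14, Add(-28, 14))), Mul(Rational(1, 44), 91)))) = Add(-22319, Mul(-1, Add(Mul(Rational(1, 44), Mul(14, -14)), Rational(91, 44)))) = Add(-22319, Mul(-1, Add(Mul(Rational(1, 44), -196), Rational(91, 44)))) = Add(-22319, Mul(-1, Add(Rational(-49, 11), Rational(91, 44)))) = Add(-22319, Mul(-1, Rational(-105, 44))) = Add(-22319, Rational(105, 44)) = Rational(-981931, 44)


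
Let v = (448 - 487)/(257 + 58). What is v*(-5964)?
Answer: 3692/5 ≈ 738.40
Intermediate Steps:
v = -13/105 (v = -39/315 = -39*1/315 = -13/105 ≈ -0.12381)
v*(-5964) = -13/105*(-5964) = 3692/5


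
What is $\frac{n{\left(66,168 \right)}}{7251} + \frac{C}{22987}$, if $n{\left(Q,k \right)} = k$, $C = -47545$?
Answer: $- \frac{113628993}{55559579} \approx -2.0452$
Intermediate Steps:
$\frac{n{\left(66,168 \right)}}{7251} + \frac{C}{22987} = \frac{168}{7251} - \frac{47545}{22987} = 168 \cdot \frac{1}{7251} - \frac{47545}{22987} = \frac{56}{2417} - \frac{47545}{22987} = - \frac{113628993}{55559579}$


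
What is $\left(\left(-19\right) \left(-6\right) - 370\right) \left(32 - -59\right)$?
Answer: $-23296$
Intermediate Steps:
$\left(\left(-19\right) \left(-6\right) - 370\right) \left(32 - -59\right) = \left(114 - 370\right) \left(32 + 59\right) = \left(-256\right) 91 = -23296$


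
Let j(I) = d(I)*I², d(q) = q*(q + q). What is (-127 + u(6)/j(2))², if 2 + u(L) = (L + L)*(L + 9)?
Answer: 3775249/256 ≈ 14747.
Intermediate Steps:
u(L) = -2 + 2*L*(9 + L) (u(L) = -2 + (L + L)*(L + 9) = -2 + (2*L)*(9 + L) = -2 + 2*L*(9 + L))
d(q) = 2*q² (d(q) = q*(2*q) = 2*q²)
j(I) = 2*I⁴ (j(I) = (2*I²)*I² = 2*I⁴)
(-127 + u(6)/j(2))² = (-127 + (-2 + 2*6² + 18*6)/((2*2⁴)))² = (-127 + (-2 + 2*36 + 108)/((2*16)))² = (-127 + (-2 + 72 + 108)/32)² = (-127 + 178*(1/32))² = (-127 + 89/16)² = (-1943/16)² = 3775249/256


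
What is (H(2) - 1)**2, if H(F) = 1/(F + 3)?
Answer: 16/25 ≈ 0.64000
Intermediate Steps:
H(F) = 1/(3 + F)
(H(2) - 1)**2 = (1/(3 + 2) - 1)**2 = (1/5 - 1)**2 = (-4/5)**2 = 16/25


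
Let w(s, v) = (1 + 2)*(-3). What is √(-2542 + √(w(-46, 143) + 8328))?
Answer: √(-2542 + √8319) ≈ 49.505*I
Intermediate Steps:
w(s, v) = -9 (w(s, v) = 3*(-3) = -9)
√(-2542 + √(w(-46, 143) + 8328)) = √(-2542 + √(-9 + 8328)) = √(-2542 + √8319)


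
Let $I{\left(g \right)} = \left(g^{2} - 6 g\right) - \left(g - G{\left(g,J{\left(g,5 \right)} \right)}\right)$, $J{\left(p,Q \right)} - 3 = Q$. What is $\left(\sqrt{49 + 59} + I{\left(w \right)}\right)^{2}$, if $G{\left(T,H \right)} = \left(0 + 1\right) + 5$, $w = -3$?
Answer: $1404 + 432 \sqrt{3} \approx 2152.2$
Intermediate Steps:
$J{\left(p,Q \right)} = 3 + Q$
$G{\left(T,H \right)} = 6$ ($G{\left(T,H \right)} = 1 + 5 = 6$)
$I{\left(g \right)} = 6 + g^{2} - 7 g$ ($I{\left(g \right)} = \left(g^{2} - 6 g\right) - \left(-6 + g\right) = 6 + g^{2} - 7 g$)
$\left(\sqrt{49 + 59} + I{\left(w \right)}\right)^{2} = \left(\sqrt{49 + 59} + \left(6 + \left(-3\right)^{2} - -21\right)\right)^{2} = \left(\sqrt{108} + \left(6 + 9 + 21\right)\right)^{2} = \left(6 \sqrt{3} + 36\right)^{2} = \left(36 + 6 \sqrt{3}\right)^{2}$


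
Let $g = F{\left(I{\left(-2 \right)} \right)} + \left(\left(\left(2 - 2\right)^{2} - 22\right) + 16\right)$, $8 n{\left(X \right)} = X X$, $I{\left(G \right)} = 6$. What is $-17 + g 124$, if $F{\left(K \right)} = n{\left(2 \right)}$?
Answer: $-699$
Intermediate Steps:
$n{\left(X \right)} = \frac{X^{2}}{8}$ ($n{\left(X \right)} = \frac{X X}{8} = \frac{X^{2}}{8}$)
$F{\left(K \right)} = \frac{1}{2}$ ($F{\left(K \right)} = \frac{2^{2}}{8} = \frac{1}{8} \cdot 4 = \frac{1}{2}$)
$g = - \frac{11}{2}$ ($g = \frac{1}{2} + \left(\left(\left(2 - 2\right)^{2} - 22\right) + 16\right) = \frac{1}{2} + \left(\left(0^{2} - 22\right) + 16\right) = \frac{1}{2} + \left(\left(0 - 22\right) + 16\right) = \frac{1}{2} + \left(-22 + 16\right) = \frac{1}{2} - 6 = - \frac{11}{2} \approx -5.5$)
$-17 + g 124 = -17 - 682 = -699$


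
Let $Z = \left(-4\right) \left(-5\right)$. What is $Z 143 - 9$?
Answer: $2851$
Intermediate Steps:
$Z = 20$
$Z 143 - 9 = 20 \cdot 143 - 9 = 2860 - 9 = 2851$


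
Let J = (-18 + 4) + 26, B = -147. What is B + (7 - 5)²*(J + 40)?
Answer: 61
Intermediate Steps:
J = 12 (J = -14 + 26 = 12)
B + (7 - 5)²*(J + 40) = -147 + (7 - 5)²*(12 + 40) = -147 + 2²*52 = -147 + 4*52 = -147 + 208 = 61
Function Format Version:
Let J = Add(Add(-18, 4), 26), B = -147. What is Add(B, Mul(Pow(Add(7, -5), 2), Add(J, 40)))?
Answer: 61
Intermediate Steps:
J = 12 (J = Add(-14, 26) = 12)
Add(B, Mul(Pow(Add(7, -5), 2), Add(J, 40))) = Add(-147, Mul(Pow(Add(7, -5), 2), Add(12, 40))) = Add(-147, Mul(Pow(2, 2), 52)) = Add(-147, Mul(4, 52)) = Add(-147, 208) = 61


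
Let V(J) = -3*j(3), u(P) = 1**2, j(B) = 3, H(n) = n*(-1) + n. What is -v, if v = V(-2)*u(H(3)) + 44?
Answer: -35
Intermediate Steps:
H(n) = 0 (H(n) = -n + n = 0)
u(P) = 1
V(J) = -9 (V(J) = -3*3 = -9)
v = 35 (v = -9*1 + 44 = -9 + 44 = 35)
-v = -1*35 = -35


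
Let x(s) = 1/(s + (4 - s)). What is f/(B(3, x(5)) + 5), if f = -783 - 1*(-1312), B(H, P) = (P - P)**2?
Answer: 529/5 ≈ 105.80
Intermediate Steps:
x(s) = 1/4
B(H, P) = 0 (B(H, P) = 0**2 = 0)
f = 529 (f = -783 + 1312 = 529)
f/(B(3, x(5)) + 5) = 529/(0 + 5) = 529/5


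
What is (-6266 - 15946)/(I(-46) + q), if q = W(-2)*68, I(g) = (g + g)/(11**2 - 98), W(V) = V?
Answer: 5553/35 ≈ 158.66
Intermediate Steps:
I(g) = 2*g/23 (I(g) = (2*g)/(121 - 98) = (2*g)/23 = (2*g)*(1/23) = 2*g/23)
q = -136 (q = -2*68 = -136)
(-6266 - 15946)/(I(-46) + q) = (-6266 - 15946)/((2/23)*(-46) - 136) = -22212/(-4 - 136) = -22212/(-140) = -22212*(-1/140) = 5553/35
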